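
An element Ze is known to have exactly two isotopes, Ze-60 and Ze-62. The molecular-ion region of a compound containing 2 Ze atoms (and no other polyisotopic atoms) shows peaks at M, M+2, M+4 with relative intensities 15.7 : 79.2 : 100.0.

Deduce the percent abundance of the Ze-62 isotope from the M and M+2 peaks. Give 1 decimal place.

If p is the fraction of Ze that is Ze-60, then I(M+2)/I(M) = [C(2,1)·p^1·(1−p)] / p^2 = 2·(1−p)/p = 79.2/15.7 = 5.0446
(1−p)/p = 5.0446/2 = 2.5223  ⇒  p = 1/(1 + 2.5223) = 0.2839
Ze-60: 28.4%, Ze-62: 71.6%.

71.6%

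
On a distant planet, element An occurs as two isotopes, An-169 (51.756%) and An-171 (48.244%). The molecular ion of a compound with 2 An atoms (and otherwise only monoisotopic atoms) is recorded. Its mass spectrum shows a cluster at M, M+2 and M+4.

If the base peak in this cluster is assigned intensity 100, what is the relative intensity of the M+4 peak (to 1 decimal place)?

46.6

Binomial terms of (0.51756 + 0.48244)^2: M 0.2679, M+2 0.4994, M+4 0.2327 → M+2 is the base peak.
P(M+2) = C(2,1) × 0.51756^1 × 0.48244^1 = 2 × 0.51756 × 0.48244 = 0.499383 (base)
P(M+4) = C(2,2) × 0.51756^0 × 0.48244^2 = 1 × 1.0000 × 0.23274835 = 0.232748
Relative intensity = 0.232748 / 0.499383 × 100 = 46.6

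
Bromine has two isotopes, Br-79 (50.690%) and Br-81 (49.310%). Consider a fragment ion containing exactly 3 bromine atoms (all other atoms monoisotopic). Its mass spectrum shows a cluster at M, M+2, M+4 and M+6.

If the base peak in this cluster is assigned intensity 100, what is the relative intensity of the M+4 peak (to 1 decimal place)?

97.3

(0.50690 + 0.49310)^3 gives M 0.1302, M+2 0.3801, M+4 0.3698, M+6 0.1199; the largest is M+2.
P(M+2) = C(3,1) × 0.50690^2 × 0.49310^1 = 3 × 0.25694761 × 0.4931 = 0.380103 (base)
P(M+4) = C(3,2) × 0.50690^1 × 0.49310^2 = 3 × 0.5069 × 0.24314761 = 0.369755
Relative intensity = 0.369755 / 0.380103 × 100 = 97.3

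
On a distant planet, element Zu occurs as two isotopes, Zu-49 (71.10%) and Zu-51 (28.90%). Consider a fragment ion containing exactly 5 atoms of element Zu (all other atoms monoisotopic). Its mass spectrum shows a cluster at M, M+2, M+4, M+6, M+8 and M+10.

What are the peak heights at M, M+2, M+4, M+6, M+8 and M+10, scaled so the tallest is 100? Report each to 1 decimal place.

49.2 : 100.0 : 81.3 : 33.0 : 6.7 : 0.5

Expanding (0.7110 + 0.2890)^5:
P(M) = 0.7110^5 = 0.181697
P(M+2) = 5 × 0.7110^4 × 0.2890^1 = 0.369272
P(M+4) = 10 × 0.7110^3 × 0.2890^2 = 0.300196
P(M+6) = 10 × 0.7110^2 × 0.2890^3 = 0.122020
P(M+8) = 5 × 0.7110^1 × 0.2890^4 = 0.024799
P(M+10) = 0.2890^5 = 0.002016
The M+2 peak is largest (0.369272); scaling to 100 gives 49.2 : 100.0 : 81.3 : 33.0 : 6.7 : 0.5.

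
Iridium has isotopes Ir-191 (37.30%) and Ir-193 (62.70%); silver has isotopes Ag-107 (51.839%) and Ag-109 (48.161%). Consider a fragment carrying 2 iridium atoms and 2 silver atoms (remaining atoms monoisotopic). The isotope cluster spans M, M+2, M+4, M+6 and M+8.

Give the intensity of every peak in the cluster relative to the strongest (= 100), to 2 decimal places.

Iridium pattern (n=2): 0.139129 : 0.467742 : 0.393129
Silver pattern (n=2): 0.26872819 : 0.49932362 : 0.23194819
Convolve the two distributions (both contribute in 2-u steps):
  M: 0.139129×0.26872819 = 0.037388
  M+2: 0.139129×0.49932362 + 0.467742×0.26872819 = 0.195166
  M+4: 0.139129×0.23194819 + 0.467742×0.49932362 + 0.393129×0.26872819 = 0.371470
  M+6: 0.467742×0.23194819 + 0.393129×0.49932362 = 0.304791
  M+8: 0.393129×0.23194819 = 0.091186
Scale to base peak (0.371470) = 100: 10.06 : 52.54 : 100.00 : 82.05 : 24.55

10.06 : 52.54 : 100.00 : 82.05 : 24.55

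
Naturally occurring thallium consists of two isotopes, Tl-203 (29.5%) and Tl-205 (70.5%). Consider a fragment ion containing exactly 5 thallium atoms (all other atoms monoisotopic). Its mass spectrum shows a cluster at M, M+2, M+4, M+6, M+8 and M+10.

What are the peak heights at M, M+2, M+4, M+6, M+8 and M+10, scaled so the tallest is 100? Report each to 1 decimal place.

The 5 Tl atoms are independent, so intensities follow the terms of (0.295 + 0.705)^5.
P(M) = 0.295^5 = 0.002234
P(M+2) = 5 × 0.295^4 × 0.705^1 = 0.026696
P(M+4) = 10 × 0.295^3 × 0.705^2 = 0.127598
P(M+6) = 10 × 0.295^2 × 0.705^3 = 0.304938
P(M+8) = 5 × 0.295^1 × 0.705^4 = 0.364375
P(M+10) = 0.705^5 = 0.174159
The M+8 peak is largest (0.364375); scaling to 100 gives 0.6 : 7.3 : 35.0 : 83.7 : 100.0 : 47.8.

0.6 : 7.3 : 35.0 : 83.7 : 100.0 : 47.8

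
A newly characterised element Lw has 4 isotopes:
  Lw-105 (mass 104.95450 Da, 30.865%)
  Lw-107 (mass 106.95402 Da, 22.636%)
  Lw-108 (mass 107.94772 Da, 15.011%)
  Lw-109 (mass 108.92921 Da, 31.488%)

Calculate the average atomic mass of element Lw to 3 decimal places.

The abundance-weighted mean is 0.30865 × 104.95450 + 0.22636 × 106.95402 + 0.15011 × 107.94772 + 0.31488 × 108.92921
= 32.394206 + 24.210112 + 16.204032 + 34.299630 = 107.107980 Da

107.108 Da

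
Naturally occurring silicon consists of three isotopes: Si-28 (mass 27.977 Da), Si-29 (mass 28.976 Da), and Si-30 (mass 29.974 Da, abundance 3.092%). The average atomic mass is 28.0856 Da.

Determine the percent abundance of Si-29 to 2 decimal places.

4.69%

The remaining 96.908% is split between Si-28 (fraction x) and Si-29 (fraction 0.96908 − x).
Substituting: 27.977x + 28.976(0.96908 − x) = 27.15880392
(27.977 − 28.976)x = -0.92125816  ⇒  x = 0.92218, y = 0.04690
Si-28: 92.22%, Si-29: 4.69%.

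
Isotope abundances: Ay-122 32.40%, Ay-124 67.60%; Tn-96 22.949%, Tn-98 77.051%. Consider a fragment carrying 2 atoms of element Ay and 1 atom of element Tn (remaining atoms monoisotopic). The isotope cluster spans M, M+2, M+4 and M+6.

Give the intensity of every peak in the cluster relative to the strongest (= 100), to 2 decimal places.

5.45 : 41.01 : 100.00 : 79.59

Element Ay pattern (n=2): 0.104976 : 0.438048 : 0.456976
Element Tn pattern (n=1): 0.22949 : 0.77051
Convolve the two distributions (both contribute in 2-u steps):
  M: 0.104976×0.22949 = 0.024091
  M+2: 0.104976×0.77051 + 0.438048×0.22949 = 0.181413
  M+4: 0.438048×0.77051 + 0.456976×0.22949 = 0.442392
  M+6: 0.456976×0.77051 = 0.352105
Scale to base peak (0.442392) = 100: 5.45 : 41.01 : 100.00 : 79.59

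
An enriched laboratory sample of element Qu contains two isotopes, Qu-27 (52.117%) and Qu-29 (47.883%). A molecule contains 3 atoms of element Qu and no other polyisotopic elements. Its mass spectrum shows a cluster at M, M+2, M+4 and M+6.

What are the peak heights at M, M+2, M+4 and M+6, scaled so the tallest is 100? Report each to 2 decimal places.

36.28 : 100.00 : 91.88 : 28.14

Expanding (0.52117 + 0.47883)^3:
P(M) = 0.52117^3 = 0.141559
P(M+2) = 3 × 0.52117^2 × 0.47883^1 = 0.390177
P(M+4) = 3 × 0.52117^1 × 0.47883^2 = 0.358479
P(M+6) = 0.47883^3 = 0.109785
The M+2 peak is largest (0.390177); scaling to 100 gives 36.28 : 100.00 : 91.88 : 28.14.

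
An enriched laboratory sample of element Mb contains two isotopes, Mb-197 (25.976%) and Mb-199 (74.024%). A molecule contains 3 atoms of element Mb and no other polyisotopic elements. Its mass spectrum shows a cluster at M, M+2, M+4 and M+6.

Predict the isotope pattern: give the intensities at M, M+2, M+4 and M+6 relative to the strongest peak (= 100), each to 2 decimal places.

Each Mb atom is independently Mb-197 (p = 0.25976) or Mb-199 (q = 0.74024); the cluster is the binomial expansion (p + q)^3.
P(M) = 0.25976^3 = 0.017527
P(M+2) = 3 × 0.25976^2 × 0.74024^1 = 0.149844
P(M+4) = 3 × 0.25976^1 × 0.74024^2 = 0.427011
P(M+6) = 0.74024^3 = 0.405618
The M+4 peak is largest (0.427011); scaling to 100 gives 4.10 : 35.09 : 100.00 : 94.99.

4.10 : 35.09 : 100.00 : 94.99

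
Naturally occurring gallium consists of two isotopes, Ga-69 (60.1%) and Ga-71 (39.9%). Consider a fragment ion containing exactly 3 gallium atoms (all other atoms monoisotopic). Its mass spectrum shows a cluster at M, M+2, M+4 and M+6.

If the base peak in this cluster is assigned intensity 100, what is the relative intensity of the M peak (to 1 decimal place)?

50.2

(0.601 + 0.399)^3 gives M 0.2171, M+2 0.4324, M+4 0.2870, M+6 0.0635; the largest is M+2.
P(M+2) = C(3,1) × 0.601^2 × 0.399^1 = 3 × 0.361201 × 0.3990 = 0.432358 (base)
P(M) = C(3,0) × 0.601^3 × 0.399^0 = 1 × 0.2170818 × 1.0000 = 0.217082
Relative intensity = 0.217082 / 0.432358 × 100 = 50.2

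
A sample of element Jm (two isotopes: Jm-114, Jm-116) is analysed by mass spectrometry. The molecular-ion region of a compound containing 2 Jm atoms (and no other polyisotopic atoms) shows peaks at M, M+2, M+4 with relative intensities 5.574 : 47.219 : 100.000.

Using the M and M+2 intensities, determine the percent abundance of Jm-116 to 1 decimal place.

80.9%

If p is the fraction of Jm that is Jm-114, then I(M+2)/I(M) = [C(2,1)·p^1·(1−p)] / p^2 = 2·(1−p)/p = 47.219/5.574 = 8.4713
(1−p)/p = 8.4713/2 = 4.2356  ⇒  p = 1/(1 + 4.2356) = 0.1910
Jm-114: 19.1%, Jm-116: 80.9%.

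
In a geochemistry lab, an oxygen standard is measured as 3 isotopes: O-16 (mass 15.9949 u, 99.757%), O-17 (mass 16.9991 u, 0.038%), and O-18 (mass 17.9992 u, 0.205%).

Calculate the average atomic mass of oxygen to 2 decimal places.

16.00 u

The abundance-weighted mean is 0.99757 × 15.9949 + 0.00038 × 16.9991 + 0.00205 × 17.9992
= 15.95603 + 0.00646 + 0.03690 = 15.99939 u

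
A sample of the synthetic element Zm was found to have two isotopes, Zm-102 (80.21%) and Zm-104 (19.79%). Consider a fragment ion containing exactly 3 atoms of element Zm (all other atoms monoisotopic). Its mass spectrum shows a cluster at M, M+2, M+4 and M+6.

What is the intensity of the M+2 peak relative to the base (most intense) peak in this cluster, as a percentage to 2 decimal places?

74.02%

Binomial terms of (0.8021 + 0.1979)^3: M 0.5160, M+2 0.3820, M+4 0.0942, M+6 0.0078 → M is the base peak.
P(M) = C(3,0) × 0.8021^3 × 0.1979^0 = 1 × 0.51604259 × 1.0000 = 0.516043 (base)
P(M+2) = C(3,1) × 0.8021^2 × 0.1979^1 = 3 × 0.64336441 × 0.1979 = 0.381965
Relative intensity = 0.381965 / 0.516043 × 100 = 74.02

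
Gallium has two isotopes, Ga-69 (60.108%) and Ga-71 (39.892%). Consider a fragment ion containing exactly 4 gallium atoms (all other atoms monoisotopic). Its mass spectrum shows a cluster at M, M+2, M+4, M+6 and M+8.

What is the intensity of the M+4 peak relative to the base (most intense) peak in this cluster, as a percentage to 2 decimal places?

(0.60108 + 0.39892)^4 gives M 0.1305, M+2 0.3465, M+4 0.3450, M+6 0.1526, M+8 0.0253; the largest is M+2.
P(M+2) = C(4,1) × 0.60108^3 × 0.39892^1 = 4 × 0.2171685 × 0.39892 = 0.346531 (base)
P(M+4) = C(4,2) × 0.60108^2 × 0.39892^2 = 6 × 0.36129717 × 0.15913717 = 0.344975
Relative intensity = 0.344975 / 0.346531 × 100 = 99.55

99.55%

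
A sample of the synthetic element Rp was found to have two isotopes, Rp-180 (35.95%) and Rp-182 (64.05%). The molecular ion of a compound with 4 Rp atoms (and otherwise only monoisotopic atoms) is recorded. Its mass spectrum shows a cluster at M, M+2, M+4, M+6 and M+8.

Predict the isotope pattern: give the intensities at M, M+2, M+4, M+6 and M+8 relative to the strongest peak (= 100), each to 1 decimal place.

Each Rp atom is independently Rp-180 (p = 0.3595) or Rp-182 (q = 0.6405); the cluster is the binomial expansion (p + q)^4.
P(M) = 0.3595^4 = 0.016703
P(M+2) = 4 × 0.3595^3 × 0.6405^1 = 0.119035
P(M+4) = 6 × 0.3595^2 × 0.6405^2 = 0.318117
P(M+6) = 4 × 0.3595^1 × 0.6405^3 = 0.377847
P(M+8) = 0.6405^4 = 0.168297
The M+6 peak is largest (0.377847); scaling to 100 gives 4.4 : 31.5 : 84.2 : 100.0 : 44.5.

4.4 : 31.5 : 84.2 : 100.0 : 44.5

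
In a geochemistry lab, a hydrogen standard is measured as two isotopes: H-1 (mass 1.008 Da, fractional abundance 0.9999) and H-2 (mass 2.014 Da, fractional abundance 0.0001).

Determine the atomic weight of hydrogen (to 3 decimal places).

Average mass = Σ (abundance × isotope mass) = 0.9999 × 1.008 + 0.0001 × 2.014
= 1.0079 + 0.0002 = 1.0081 Da

1.008 Da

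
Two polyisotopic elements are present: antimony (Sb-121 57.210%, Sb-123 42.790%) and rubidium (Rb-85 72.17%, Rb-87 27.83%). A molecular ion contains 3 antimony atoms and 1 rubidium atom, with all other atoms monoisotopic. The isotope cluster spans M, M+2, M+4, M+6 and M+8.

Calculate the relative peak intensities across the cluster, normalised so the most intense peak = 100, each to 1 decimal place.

38.0 : 100.0 : 96.7 : 40.5 : 6.1

Antimony pattern (n=3): 0.18724742 : 0.42015297 : 0.3142518 : 0.07834781
Rubidium pattern (n=1): 0.7217 : 0.2783
Convolve the two distributions (both contribute in 2-u steps):
  M: 0.18724742×0.7217 = 0.135136
  M+2: 0.18724742×0.2783 + 0.42015297×0.7217 = 0.355335
  M+4: 0.42015297×0.2783 + 0.3142518×0.7217 = 0.343724
  M+6: 0.3142518×0.2783 + 0.07834781×0.7217 = 0.144000
  M+8: 0.07834781×0.2783 = 0.021804
Scale to base peak (0.355335) = 100: 38.0 : 100.0 : 96.7 : 40.5 : 6.1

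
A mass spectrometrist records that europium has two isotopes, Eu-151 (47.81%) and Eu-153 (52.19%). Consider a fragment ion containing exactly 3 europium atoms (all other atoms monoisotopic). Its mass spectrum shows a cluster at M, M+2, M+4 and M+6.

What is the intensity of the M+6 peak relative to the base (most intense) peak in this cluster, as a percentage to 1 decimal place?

36.4%

(0.4781 + 0.5219)^3 gives M 0.1093, M+2 0.3579, M+4 0.3907, M+6 0.1422; the largest is M+4.
P(M+4) = C(3,2) × 0.4781^1 × 0.5219^2 = 3 × 0.4781 × 0.27237961 = 0.390674 (base)
P(M+6) = C(3,3) × 0.4781^0 × 0.5219^3 = 1 × 1.0000 × 0.14215492 = 0.142155
Relative intensity = 0.142155 / 0.390674 × 100 = 36.4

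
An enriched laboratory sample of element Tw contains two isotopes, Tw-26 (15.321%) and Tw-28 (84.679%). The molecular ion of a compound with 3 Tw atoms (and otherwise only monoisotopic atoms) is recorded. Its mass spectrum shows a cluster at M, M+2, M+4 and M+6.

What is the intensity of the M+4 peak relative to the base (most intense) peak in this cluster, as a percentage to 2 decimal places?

54.28%

Binomial terms of (0.15321 + 0.84679)^3: M 0.0036, M+2 0.0596, M+4 0.3296, M+6 0.6072 → M+6 is the base peak.
P(M+6) = C(3,3) × 0.15321^0 × 0.84679^3 = 1 × 1.0000 × 0.60719357 = 0.607194 (base)
P(M+4) = C(3,2) × 0.15321^1 × 0.84679^2 = 3 × 0.15321 × 0.7170533 = 0.329579
Relative intensity = 0.329579 / 0.607194 × 100 = 54.28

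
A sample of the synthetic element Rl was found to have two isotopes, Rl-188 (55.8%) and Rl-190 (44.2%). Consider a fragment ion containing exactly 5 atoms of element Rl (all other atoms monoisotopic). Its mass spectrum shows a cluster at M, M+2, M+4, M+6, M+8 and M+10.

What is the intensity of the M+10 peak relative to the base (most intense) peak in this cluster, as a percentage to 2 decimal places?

Binomial terms of (0.558 + 0.442)^5: M 0.0541, M+2 0.2143, M+4 0.3394, M+6 0.2689, M+8 0.1065, M+10 0.0169 → M+4 is the base peak.
P(M+4) = C(5,2) × 0.558^3 × 0.442^2 = 10 × 0.17374111 × 0.195364 = 0.339428 (base)
P(M+10) = C(5,5) × 0.558^0 × 0.442^5 = 1 × 1.0000 × 0.01686985 = 0.016870
Relative intensity = 0.016870 / 0.339428 × 100 = 4.97

4.97%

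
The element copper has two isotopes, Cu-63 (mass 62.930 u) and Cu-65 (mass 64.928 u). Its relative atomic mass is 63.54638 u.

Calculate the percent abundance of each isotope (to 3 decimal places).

Cu-63: 69.150%, Cu-65: 30.850%

Let x be the fractional abundance of Cu-63; then Cu-65 has abundance 1 − x.
62.930·x + 64.928·(1 − x) = 63.54638
(62.930 − 64.928)·x = 63.54638 − 64.928
x = -1.38162 / -1.998 = 0.69150 → 69.150% Cu-63, 30.850% Cu-65.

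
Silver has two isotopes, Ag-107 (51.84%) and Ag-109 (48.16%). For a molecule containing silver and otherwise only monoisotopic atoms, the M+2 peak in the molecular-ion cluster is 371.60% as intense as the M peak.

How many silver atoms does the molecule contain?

For n independent Ag atoms, I(M+2)/I(M) = n · (abundance Ag-109) / (abundance Ag-107) = n · 0.4816/0.5184.
n = 3.7160 × 0.5184/0.4816 = 4.00 ≈ 4

4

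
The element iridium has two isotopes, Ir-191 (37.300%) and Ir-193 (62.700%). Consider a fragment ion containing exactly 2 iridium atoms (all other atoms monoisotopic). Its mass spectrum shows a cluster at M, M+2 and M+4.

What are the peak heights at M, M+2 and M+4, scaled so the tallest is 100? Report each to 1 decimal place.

29.7 : 100.0 : 84.0

The 2 Ir atoms are independent, so intensities follow the terms of (0.37300 + 0.62700)^2.
P(M) = 0.37300^2 = 0.139129
P(M+2) = 2 × 0.37300^1 × 0.62700^1 = 0.467742
P(M+4) = 0.62700^2 = 0.393129
The M+2 peak is largest (0.467742); scaling to 100 gives 29.7 : 100.0 : 84.0.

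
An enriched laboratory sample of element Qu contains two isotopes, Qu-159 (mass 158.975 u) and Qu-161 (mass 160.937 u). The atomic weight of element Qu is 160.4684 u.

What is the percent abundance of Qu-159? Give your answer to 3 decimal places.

With x = fraction of Qu-159 (so Qu-161 is 1 − x):
158.975·x + 160.937·(1 − x) = 160.4684
(158.975 − 160.937)·x = 160.4684 − 160.937
x = -0.4686 / -1.962 = 0.23884 → 23.884% Qu-159, 76.116% Qu-161.

23.884%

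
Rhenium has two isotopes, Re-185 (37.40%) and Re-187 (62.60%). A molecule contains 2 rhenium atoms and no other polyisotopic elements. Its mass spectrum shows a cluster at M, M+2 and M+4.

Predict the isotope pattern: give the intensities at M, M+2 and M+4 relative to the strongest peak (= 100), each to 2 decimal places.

29.87 : 100.00 : 83.69

The 2 Re atoms are independent, so intensities follow the terms of (0.3740 + 0.6260)^2.
P(M) = 0.3740^2 = 0.139876
P(M+2) = 2 × 0.3740^1 × 0.6260^1 = 0.468248
P(M+4) = 0.6260^2 = 0.391876
The M+2 peak is largest (0.468248); scaling to 100 gives 29.87 : 100.00 : 83.69.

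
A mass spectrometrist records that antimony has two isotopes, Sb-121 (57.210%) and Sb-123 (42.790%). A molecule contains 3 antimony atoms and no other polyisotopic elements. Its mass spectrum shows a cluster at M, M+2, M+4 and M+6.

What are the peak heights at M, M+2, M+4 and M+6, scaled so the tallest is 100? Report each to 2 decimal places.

44.57 : 100.00 : 74.79 : 18.65

Expanding (0.57210 + 0.42790)^3:
P(M) = 0.57210^3 = 0.187247
P(M+2) = 3 × 0.57210^2 × 0.42790^1 = 0.420153
P(M+4) = 3 × 0.57210^1 × 0.42790^2 = 0.314252
P(M+6) = 0.42790^3 = 0.078348
The M+2 peak is largest (0.420153); scaling to 100 gives 44.57 : 100.00 : 74.79 : 18.65.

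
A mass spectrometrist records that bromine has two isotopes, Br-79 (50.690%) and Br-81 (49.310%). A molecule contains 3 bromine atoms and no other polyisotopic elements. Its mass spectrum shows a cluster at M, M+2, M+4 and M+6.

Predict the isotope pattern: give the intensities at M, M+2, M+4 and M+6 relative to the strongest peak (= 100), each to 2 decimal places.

The 3 Br atoms are independent, so intensities follow the terms of (0.50690 + 0.49310)^3.
P(M) = 0.50690^3 = 0.130247
P(M+2) = 3 × 0.50690^2 × 0.49310^1 = 0.380103
P(M+4) = 3 × 0.50690^1 × 0.49310^2 = 0.369755
P(M+6) = 0.49310^3 = 0.119896
The M+2 peak is largest (0.380103); scaling to 100 gives 34.27 : 100.00 : 97.28 : 31.54.

34.27 : 100.00 : 97.28 : 31.54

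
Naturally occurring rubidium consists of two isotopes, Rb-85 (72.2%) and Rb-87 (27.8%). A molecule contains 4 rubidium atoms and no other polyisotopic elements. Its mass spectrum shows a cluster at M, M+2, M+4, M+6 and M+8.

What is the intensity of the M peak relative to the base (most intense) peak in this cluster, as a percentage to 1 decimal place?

64.9%

Term probabilities: M 0.2717, M+2 0.4185, M+4 0.2417, M+6 0.0620, M+8 0.0060. Base peak = M+2.
P(M+2) = C(4,1) × 0.722^3 × 0.278^1 = 4 × 0.37636705 × 0.2780 = 0.418520 (base)
P(M) = C(4,0) × 0.722^4 × 0.278^0 = 1 × 0.27173701 × 1.0000 = 0.271737
Relative intensity = 0.271737 / 0.418520 × 100 = 64.9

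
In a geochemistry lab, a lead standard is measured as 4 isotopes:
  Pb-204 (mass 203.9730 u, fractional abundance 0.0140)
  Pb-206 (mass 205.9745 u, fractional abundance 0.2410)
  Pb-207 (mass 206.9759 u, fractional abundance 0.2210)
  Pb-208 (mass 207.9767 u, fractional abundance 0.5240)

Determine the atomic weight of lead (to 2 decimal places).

Average mass = Σ (abundance × isotope mass) = 0.0140 × 203.9730 + 0.2410 × 205.9745 + 0.2210 × 206.9759 + 0.5240 × 207.9767
= 2.85562 + 49.63985 + 45.74167 + 108.97979 = 207.21693 u

207.22 u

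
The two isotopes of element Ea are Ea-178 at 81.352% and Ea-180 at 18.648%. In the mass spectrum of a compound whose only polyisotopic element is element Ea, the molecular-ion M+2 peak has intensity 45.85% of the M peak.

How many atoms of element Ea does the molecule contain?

For n independent Ea atoms, I(M+2)/I(M) = n · (abundance Ea-180) / (abundance Ea-178) = n · 0.18648/0.81352.
n = 0.4585 × 0.81352/0.18648 = 2.00 ≈ 2

2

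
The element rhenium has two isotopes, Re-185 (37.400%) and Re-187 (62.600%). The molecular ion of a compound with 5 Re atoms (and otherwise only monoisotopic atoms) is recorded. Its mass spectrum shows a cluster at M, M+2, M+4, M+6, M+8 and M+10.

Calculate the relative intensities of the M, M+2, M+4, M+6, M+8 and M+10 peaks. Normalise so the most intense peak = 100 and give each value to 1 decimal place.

2.1 : 17.8 : 59.7 : 100.0 : 83.7 : 28.0

Each Re atom is independently Re-185 (p = 0.37400) or Re-187 (q = 0.62600); the cluster is the binomial expansion (p + q)^5.
P(M) = 0.37400^5 = 0.007317
P(M+2) = 5 × 0.37400^4 × 0.62600^1 = 0.061239
P(M+4) = 10 × 0.37400^3 × 0.62600^2 = 0.205005
P(M+6) = 10 × 0.37400^2 × 0.62600^3 = 0.343136
P(M+8) = 5 × 0.37400^1 × 0.62600^4 = 0.287170
P(M+10) = 0.62600^5 = 0.096133
The M+6 peak is largest (0.343136); scaling to 100 gives 2.1 : 17.8 : 59.7 : 100.0 : 83.7 : 28.0.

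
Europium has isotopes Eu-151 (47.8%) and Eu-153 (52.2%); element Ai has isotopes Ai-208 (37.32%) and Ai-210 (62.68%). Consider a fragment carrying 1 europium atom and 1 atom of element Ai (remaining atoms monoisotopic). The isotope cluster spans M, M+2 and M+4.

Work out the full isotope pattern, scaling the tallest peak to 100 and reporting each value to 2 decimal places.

36.08 : 100.00 : 66.18

Europium pattern (n=1): 0.4780 : 0.5220
Element Ai pattern (n=1): 0.3732 : 0.6268
Convolve the two distributions (both contribute in 2-u steps):
  M: 0.4780×0.3732 = 0.178390
  M+2: 0.4780×0.6268 + 0.5220×0.3732 = 0.494421
  M+4: 0.5220×0.6268 = 0.327190
Scale to base peak (0.494421) = 100: 36.08 : 100.00 : 66.18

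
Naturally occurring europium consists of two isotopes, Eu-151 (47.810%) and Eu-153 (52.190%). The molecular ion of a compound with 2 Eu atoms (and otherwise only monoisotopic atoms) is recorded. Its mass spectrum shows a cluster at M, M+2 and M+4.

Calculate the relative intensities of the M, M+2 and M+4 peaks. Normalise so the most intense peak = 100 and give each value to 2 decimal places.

The 2 Eu atoms are independent, so intensities follow the terms of (0.47810 + 0.52190)^2.
P(M) = 0.47810^2 = 0.228580
P(M+2) = 2 × 0.47810^1 × 0.52190^1 = 0.499041
P(M+4) = 0.52190^2 = 0.272380
The M+2 peak is largest (0.499041); scaling to 100 gives 45.80 : 100.00 : 54.58.

45.80 : 100.00 : 54.58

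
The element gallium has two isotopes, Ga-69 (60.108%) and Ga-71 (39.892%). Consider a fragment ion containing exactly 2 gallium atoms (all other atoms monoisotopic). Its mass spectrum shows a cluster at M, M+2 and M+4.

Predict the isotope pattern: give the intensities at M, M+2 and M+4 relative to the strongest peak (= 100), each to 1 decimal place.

75.3 : 100.0 : 33.2

Expanding (0.60108 + 0.39892)^2:
P(M) = 0.60108^2 = 0.361297
P(M+2) = 2 × 0.60108^1 × 0.39892^1 = 0.479566
P(M+4) = 0.39892^2 = 0.159137
The M+2 peak is largest (0.479566); scaling to 100 gives 75.3 : 100.0 : 33.2.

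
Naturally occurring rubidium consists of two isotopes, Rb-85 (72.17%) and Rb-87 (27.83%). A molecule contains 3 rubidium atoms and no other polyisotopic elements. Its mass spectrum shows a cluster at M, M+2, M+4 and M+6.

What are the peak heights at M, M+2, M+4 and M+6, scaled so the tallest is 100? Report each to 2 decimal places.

86.44 : 100.00 : 38.56 : 4.96

The 3 Rb atoms are independent, so intensities follow the terms of (0.7217 + 0.2783)^3.
P(M) = 0.7217^3 = 0.375898
P(M+2) = 3 × 0.7217^2 × 0.2783^1 = 0.434858
P(M+4) = 3 × 0.7217^1 × 0.2783^2 = 0.167689
P(M+6) = 0.2783^3 = 0.021555
The M+2 peak is largest (0.434858); scaling to 100 gives 86.44 : 100.00 : 38.56 : 4.96.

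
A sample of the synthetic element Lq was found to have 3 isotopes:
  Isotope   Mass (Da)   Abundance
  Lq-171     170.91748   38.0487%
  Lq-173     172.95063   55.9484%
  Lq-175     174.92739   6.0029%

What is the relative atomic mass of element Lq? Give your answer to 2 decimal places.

172.30 Da

Ar = Σ fᵢ·mᵢ = 0.380487 × 170.91748 + 0.559484 × 172.95063 + 0.060029 × 174.92739
= 65.031879 + 96.763110 + 10.500716 = 172.295705 Da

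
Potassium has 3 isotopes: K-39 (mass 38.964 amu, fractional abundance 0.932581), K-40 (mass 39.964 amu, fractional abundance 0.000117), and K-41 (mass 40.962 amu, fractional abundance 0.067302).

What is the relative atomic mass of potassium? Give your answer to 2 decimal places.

39.10 amu

Weight each isotope mass by its fractional abundance: 0.932581 × 38.964 + 0.000117 × 39.964 + 0.067302 × 40.962
= 36.3371 + 0.0047 + 2.7568 = 39.0986 amu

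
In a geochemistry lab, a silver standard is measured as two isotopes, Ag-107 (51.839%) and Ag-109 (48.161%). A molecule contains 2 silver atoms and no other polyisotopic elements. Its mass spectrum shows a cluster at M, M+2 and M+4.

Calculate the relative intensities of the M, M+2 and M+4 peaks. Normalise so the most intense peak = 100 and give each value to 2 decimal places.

53.82 : 100.00 : 46.45

Each Ag atom is independently Ag-107 (p = 0.51839) or Ag-109 (q = 0.48161); the cluster is the binomial expansion (p + q)^2.
P(M) = 0.51839^2 = 0.268728
P(M+2) = 2 × 0.51839^1 × 0.48161^1 = 0.499324
P(M+4) = 0.48161^2 = 0.231948
The M+2 peak is largest (0.499324); scaling to 100 gives 53.82 : 100.00 : 46.45.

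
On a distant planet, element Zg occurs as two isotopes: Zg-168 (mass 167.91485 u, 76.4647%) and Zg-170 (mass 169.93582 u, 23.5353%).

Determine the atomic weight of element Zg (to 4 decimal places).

Weight each isotope mass by its fractional abundance: 0.764647 × 167.91485 + 0.235353 × 169.93582
= 128.395586 + 39.994905 = 168.390491 u

168.3905 u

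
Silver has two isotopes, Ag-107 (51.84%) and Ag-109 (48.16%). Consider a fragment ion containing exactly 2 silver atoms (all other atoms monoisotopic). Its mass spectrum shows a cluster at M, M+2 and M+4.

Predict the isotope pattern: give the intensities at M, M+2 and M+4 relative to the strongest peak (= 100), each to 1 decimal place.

Expanding (0.5184 + 0.4816)^2:
P(M) = 0.5184^2 = 0.268739
P(M+2) = 2 × 0.5184^1 × 0.4816^1 = 0.499323
P(M+4) = 0.4816^2 = 0.231939
The M+2 peak is largest (0.499323); scaling to 100 gives 53.8 : 100.0 : 46.5.

53.8 : 100.0 : 46.5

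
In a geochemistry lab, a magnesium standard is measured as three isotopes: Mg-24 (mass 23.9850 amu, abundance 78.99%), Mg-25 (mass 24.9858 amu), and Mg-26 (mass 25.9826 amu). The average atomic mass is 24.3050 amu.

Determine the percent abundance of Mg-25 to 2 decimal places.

10.00%

Let x and y be the fractions of Mg-25 and Mg-26. Then x + y = 1 − 0.7899 = 0.2101 and 24.9858x + 25.9826y = 24.3050 − 0.7899×23.9850 = 5.3592485.
Substituting: 24.9858x + 25.9826(0.2101 − x) = 5.3592485
(24.9858 − 25.9826)x = -0.09969576  ⇒  x = 0.10002, y = 0.11008
Mg-25: 10.00%, Mg-26: 11.01%.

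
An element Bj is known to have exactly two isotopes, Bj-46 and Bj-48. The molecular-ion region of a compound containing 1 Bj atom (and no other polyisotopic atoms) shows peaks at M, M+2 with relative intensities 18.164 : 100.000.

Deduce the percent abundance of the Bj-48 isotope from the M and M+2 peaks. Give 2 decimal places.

If p is the fraction of Bj that is Bj-46, then I(M+2)/I(M) = [C(1,1)·p^0·(1−p)] / p^1 = 1·(1−p)/p = 100.000/18.164 = 5.5054
(1−p)/p = 5.5054/1 = 5.5054  ⇒  p = 1/(1 + 5.5054) = 0.1537
Bj-46: 15.37%, Bj-48: 84.63%.

84.63%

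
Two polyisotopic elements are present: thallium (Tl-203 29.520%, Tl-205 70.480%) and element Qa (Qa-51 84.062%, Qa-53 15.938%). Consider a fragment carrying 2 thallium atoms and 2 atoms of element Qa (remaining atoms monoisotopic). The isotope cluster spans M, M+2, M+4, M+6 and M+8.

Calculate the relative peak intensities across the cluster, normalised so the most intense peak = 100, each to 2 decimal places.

13.25 : 68.30 : 100.00 : 30.92 : 2.72

Thallium pattern (n=2): 0.08714304 : 0.41611392 : 0.49674304
Element Qa pattern (n=2): 0.70664198 : 0.26795603 : 0.02540198
Convolve the two distributions (both contribute in 2-u steps):
  M: 0.08714304×0.70664198 = 0.061579
  M+2: 0.08714304×0.26795603 + 0.41611392×0.70664198 = 0.317394
  M+4: 0.08714304×0.02540198 + 0.41611392×0.26795603 + 0.49674304×0.70664198 = 0.464733
  M+6: 0.41611392×0.02540198 + 0.49674304×0.26795603 = 0.143675
  M+8: 0.49674304×0.02540198 = 0.012618
Scale to base peak (0.464733) = 100: 13.25 : 68.30 : 100.00 : 30.92 : 2.72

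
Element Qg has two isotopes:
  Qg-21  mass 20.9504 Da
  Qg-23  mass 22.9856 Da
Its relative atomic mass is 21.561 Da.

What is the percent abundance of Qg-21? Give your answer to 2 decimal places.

70.00%

Let x be the fractional abundance of Qg-21; then Qg-23 has abundance 1 − x.
20.9504·x + 22.9856·(1 − x) = 21.561
(20.9504 − 22.9856)·x = 21.561 − 22.9856
x = -1.4246 / -2.0352 = 0.69998 → 70.00% Qg-21, 30.00% Qg-23.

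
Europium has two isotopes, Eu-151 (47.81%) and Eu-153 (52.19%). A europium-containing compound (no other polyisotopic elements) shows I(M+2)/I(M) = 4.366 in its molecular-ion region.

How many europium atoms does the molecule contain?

The M+2/M ratio from n Eu atoms is n · q/p = n · 0.5219/0.4781.
n = 4.366 × 0.4781/0.5219 = 4.00 ≈ 4

4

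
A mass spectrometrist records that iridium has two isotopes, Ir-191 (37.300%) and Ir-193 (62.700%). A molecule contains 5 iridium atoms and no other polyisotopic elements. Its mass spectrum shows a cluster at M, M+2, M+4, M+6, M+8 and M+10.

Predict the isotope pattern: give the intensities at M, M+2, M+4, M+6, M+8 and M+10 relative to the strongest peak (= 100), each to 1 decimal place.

Expanding (0.37300 + 0.62700)^5:
P(M) = 0.37300^5 = 0.007220
P(M+2) = 5 × 0.37300^4 × 0.62700^1 = 0.060684
P(M+4) = 10 × 0.37300^3 × 0.62700^2 = 0.204015
P(M+6) = 10 × 0.37300^2 × 0.62700^3 = 0.342942
P(M+8) = 5 × 0.37300^1 × 0.62700^4 = 0.288237
P(M+10) = 0.62700^5 = 0.096903
The M+6 peak is largest (0.342942); scaling to 100 gives 2.1 : 17.7 : 59.5 : 100.0 : 84.0 : 28.3.

2.1 : 17.7 : 59.5 : 100.0 : 84.0 : 28.3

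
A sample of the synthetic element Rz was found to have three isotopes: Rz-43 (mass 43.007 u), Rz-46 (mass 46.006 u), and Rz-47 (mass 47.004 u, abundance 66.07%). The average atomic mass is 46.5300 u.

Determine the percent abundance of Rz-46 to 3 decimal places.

The remaining 33.93% is split between Rz-43 (fraction x) and Rz-46 (fraction 0.3393 − x).
Substituting: 43.007x + 46.006(0.3393 − x) = 15.4744572
(43.007 − 46.006)x = -0.1353786  ⇒  x = 0.04514, y = 0.29416
Rz-43: 4.514%, Rz-46: 29.416%.

29.416%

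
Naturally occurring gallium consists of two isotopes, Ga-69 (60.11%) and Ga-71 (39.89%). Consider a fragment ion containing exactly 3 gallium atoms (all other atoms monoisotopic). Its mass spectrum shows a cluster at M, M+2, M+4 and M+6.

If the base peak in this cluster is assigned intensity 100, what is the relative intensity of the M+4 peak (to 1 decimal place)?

66.4

Binomial terms of (0.6011 + 0.3989)^3: M 0.2172, M+2 0.4324, M+4 0.2869, M+6 0.0635 → M+2 is the base peak.
P(M+2) = C(3,1) × 0.6011^2 × 0.3989^1 = 3 × 0.36132121 × 0.3989 = 0.432393 (base)
P(M+4) = C(3,2) × 0.6011^1 × 0.3989^2 = 3 × 0.6011 × 0.15912121 = 0.286943
Relative intensity = 0.286943 / 0.432393 × 100 = 66.4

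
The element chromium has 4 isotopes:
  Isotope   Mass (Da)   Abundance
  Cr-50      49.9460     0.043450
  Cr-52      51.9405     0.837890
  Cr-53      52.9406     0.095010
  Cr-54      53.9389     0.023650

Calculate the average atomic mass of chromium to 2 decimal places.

Weight each isotope mass by its fractional abundance: 0.043450 × 49.9460 + 0.837890 × 51.9405 + 0.095010 × 52.9406 + 0.023650 × 53.9389
= 2.17015 + 43.52043 + 5.02989 + 1.27565 = 51.99612 Da

52.00 Da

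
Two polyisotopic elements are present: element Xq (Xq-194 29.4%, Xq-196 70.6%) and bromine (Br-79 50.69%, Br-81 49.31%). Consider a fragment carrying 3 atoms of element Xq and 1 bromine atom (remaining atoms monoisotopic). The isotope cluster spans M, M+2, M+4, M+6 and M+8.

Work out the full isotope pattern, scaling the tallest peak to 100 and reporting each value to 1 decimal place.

3.3 : 26.7 : 79.2 : 100.0 : 43.9

Element Xq pattern (n=3): 0.02541218 : 0.18307145 : 0.43962055 : 0.35189582
Bromine pattern (n=1): 0.5069 : 0.4931
Convolve the two distributions (both contribute in 2-u steps):
  M: 0.02541218×0.5069 = 0.012881
  M+2: 0.02541218×0.4931 + 0.18307145×0.5069 = 0.105330
  M+4: 0.18307145×0.4931 + 0.43962055×0.5069 = 0.313116
  M+6: 0.43962055×0.4931 + 0.35189582×0.5069 = 0.395153
  M+8: 0.35189582×0.4931 = 0.173520
Scale to base peak (0.395153) = 100: 3.3 : 26.7 : 79.2 : 100.0 : 43.9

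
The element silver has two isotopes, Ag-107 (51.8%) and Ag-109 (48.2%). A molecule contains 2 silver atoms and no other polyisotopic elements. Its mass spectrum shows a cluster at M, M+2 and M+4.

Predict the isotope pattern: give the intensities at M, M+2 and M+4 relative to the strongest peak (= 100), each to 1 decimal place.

Expanding (0.518 + 0.482)^2:
P(M) = 0.518^2 = 0.268324
P(M+2) = 2 × 0.518^1 × 0.482^1 = 0.499352
P(M+4) = 0.482^2 = 0.232324
The M+2 peak is largest (0.499352); scaling to 100 gives 53.7 : 100.0 : 46.5.

53.7 : 100.0 : 46.5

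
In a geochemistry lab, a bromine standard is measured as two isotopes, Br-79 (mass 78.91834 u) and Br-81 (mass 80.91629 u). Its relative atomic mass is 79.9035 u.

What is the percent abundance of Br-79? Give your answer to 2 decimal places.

50.69%

With x = fraction of Br-79 (so Br-81 is 1 − x):
78.91834·x + 80.91629·(1 − x) = 79.9035
(78.91834 − 80.91629)·x = 79.9035 − 80.91629
x = -1.01279 / -1.99795 = 0.50691 → 50.69% Br-79, 49.31% Br-81.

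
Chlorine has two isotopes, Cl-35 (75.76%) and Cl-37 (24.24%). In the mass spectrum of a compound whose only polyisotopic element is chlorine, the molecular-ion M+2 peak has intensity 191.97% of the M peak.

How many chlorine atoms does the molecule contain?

With n Cl atoms, P(M+2)/P(M) = C(n,1)·p^(n−1)q / p^n = n·q/p = n · 0.2424/0.7576.
n = 1.9197 × 0.7576/0.2424 = 6.00 ≈ 6

6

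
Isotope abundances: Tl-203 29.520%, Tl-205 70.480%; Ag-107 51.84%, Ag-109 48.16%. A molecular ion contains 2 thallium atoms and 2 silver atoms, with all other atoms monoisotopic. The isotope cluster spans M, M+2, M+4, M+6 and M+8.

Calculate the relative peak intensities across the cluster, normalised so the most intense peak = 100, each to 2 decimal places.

6.48 : 42.97 : 100.00 : 95.32 : 31.87

Thallium pattern (n=2): 0.08714304 : 0.41611392 : 0.49674304
Silver pattern (n=2): 0.26873856 : 0.49932288 : 0.23193856
Convolve the two distributions (both contribute in 2-u steps):
  M: 0.08714304×0.26873856 = 0.023419
  M+2: 0.08714304×0.49932288 + 0.41611392×0.26873856 = 0.155338
  M+4: 0.08714304×0.23193856 + 0.41611392×0.49932288 + 0.49674304×0.26873856 = 0.361481
  M+6: 0.41611392×0.23193856 + 0.49674304×0.49932288 = 0.344548
  M+8: 0.49674304×0.23193856 = 0.115214
Scale to base peak (0.361481) = 100: 6.48 : 42.97 : 100.00 : 95.32 : 31.87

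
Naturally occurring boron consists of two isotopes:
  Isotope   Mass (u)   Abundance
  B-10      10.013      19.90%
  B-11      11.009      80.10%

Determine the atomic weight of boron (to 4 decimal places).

Average mass = Σ (abundance × isotope mass) = 0.1990 × 10.013 + 0.8010 × 11.009
= 1.99259 + 8.81821 = 10.81080 u

10.8108 u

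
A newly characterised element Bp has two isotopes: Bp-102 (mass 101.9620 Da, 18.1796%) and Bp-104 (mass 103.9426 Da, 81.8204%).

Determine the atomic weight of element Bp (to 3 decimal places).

Average mass = Σ (abundance × isotope mass) = 0.181796 × 101.9620 + 0.818204 × 103.9426
= 18.53628 + 85.04625 = 103.58253 Da

103.583 Da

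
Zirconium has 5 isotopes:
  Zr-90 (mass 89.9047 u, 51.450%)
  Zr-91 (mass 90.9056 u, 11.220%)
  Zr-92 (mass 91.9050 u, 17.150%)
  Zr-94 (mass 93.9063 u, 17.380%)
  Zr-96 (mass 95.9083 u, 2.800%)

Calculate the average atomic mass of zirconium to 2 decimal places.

91.22 u

The abundance-weighted mean is 0.51450 × 89.9047 + 0.11220 × 90.9056 + 0.17150 × 91.9050 + 0.17380 × 93.9063 + 0.02800 × 95.9083
= 46.25597 + 10.19961 + 15.76171 + 16.32091 + 2.68543 = 91.22363 u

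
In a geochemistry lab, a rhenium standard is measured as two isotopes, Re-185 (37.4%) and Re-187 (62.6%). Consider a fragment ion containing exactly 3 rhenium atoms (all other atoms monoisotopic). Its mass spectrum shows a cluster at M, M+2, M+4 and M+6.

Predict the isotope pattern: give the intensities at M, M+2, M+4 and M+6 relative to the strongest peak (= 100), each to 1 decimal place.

11.9 : 59.7 : 100.0 : 55.8

The 3 Re atoms are independent, so intensities follow the terms of (0.374 + 0.626)^3.
P(M) = 0.374^3 = 0.052314
P(M+2) = 3 × 0.374^2 × 0.626^1 = 0.262687
P(M+4) = 3 × 0.374^1 × 0.626^2 = 0.439685
P(M+6) = 0.626^3 = 0.245314
The M+4 peak is largest (0.439685); scaling to 100 gives 11.9 : 59.7 : 100.0 : 55.8.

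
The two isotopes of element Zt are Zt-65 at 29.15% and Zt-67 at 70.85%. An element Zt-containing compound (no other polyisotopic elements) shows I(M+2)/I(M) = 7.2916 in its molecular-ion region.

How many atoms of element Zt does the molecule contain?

3

The M+2/M ratio from n Zt atoms is n · q/p = n · 0.7085/0.2915.
n = 7.2916 × 0.2915/0.7085 = 3.00 ≈ 3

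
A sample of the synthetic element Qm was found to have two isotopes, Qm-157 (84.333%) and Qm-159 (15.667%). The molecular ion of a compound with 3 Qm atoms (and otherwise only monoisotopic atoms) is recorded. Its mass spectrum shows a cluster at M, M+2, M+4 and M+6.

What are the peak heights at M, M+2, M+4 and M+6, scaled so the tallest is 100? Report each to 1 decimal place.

100.0 : 55.7 : 10.4 : 0.6

The 3 Qm atoms are independent, so intensities follow the terms of (0.84333 + 0.15667)^3.
P(M) = 0.84333^3 = 0.599781
P(M+2) = 3 × 0.84333^2 × 0.15667^1 = 0.334274
P(M+4) = 3 × 0.84333^1 × 0.15667^2 = 0.062100
P(M+6) = 0.15667^3 = 0.003846
The M peak is largest (0.599781); scaling to 100 gives 100.0 : 55.7 : 10.4 : 0.6.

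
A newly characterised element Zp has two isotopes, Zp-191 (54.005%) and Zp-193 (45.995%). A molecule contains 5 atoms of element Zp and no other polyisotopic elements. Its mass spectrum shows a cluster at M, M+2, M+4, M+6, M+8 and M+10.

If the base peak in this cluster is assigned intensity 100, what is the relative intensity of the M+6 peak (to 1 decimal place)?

(0.54005 + 0.45995)^5 gives M 0.0459, M+2 0.1956, M+4 0.3332, M+6 0.2838, M+8 0.1208, M+10 0.0206; the largest is M+4.
P(M+4) = C(5,2) × 0.54005^3 × 0.45995^2 = 10 × 0.15750774 × 0.211554 = 0.333214 (base)
P(M+6) = C(5,3) × 0.54005^2 × 0.45995^3 = 10 × 0.291654 × 0.09730426 = 0.283792
Relative intensity = 0.283792 / 0.333214 × 100 = 85.2

85.2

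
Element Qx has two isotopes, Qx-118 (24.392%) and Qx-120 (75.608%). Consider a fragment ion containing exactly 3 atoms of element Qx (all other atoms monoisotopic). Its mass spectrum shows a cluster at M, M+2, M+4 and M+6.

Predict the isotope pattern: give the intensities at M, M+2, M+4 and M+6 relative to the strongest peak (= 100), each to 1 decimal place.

Each Qx atom is independently Qx-118 (p = 0.24392) or Qx-120 (q = 0.75608); the cluster is the binomial expansion (p + q)^3.
P(M) = 0.24392^3 = 0.014513
P(M+2) = 3 × 0.24392^2 × 0.75608^1 = 0.134953
P(M+4) = 3 × 0.24392^1 × 0.75608^2 = 0.418316
P(M+6) = 0.75608^3 = 0.432218
The M+6 peak is largest (0.432218); scaling to 100 gives 3.4 : 31.2 : 96.8 : 100.0.

3.4 : 31.2 : 96.8 : 100.0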